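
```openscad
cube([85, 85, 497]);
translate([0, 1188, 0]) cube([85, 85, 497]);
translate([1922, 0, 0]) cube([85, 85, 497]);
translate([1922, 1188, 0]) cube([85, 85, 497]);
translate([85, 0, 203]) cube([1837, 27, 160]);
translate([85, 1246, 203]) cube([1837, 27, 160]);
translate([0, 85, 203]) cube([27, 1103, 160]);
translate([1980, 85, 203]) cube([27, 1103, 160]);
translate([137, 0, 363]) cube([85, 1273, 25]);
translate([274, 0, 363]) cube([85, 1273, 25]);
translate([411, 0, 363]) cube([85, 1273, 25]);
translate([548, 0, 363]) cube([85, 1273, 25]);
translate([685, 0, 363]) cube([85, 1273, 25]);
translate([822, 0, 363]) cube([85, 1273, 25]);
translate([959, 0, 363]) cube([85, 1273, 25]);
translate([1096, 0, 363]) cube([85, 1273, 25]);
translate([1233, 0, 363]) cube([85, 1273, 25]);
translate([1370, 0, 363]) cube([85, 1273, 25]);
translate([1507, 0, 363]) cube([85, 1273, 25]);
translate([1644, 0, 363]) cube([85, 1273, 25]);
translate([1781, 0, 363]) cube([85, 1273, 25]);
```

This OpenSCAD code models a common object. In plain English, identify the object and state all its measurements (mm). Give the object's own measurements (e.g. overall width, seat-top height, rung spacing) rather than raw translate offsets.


A bed frame 2007 mm long (x) by 1273 mm wide (y). Four 85×85 mm corner posts, 497 mm tall, at the corners of the footprint. Four rails of 27 mm thickness and 160 mm height run between adjacent posts with their undersides at z = 203 mm, their outer faces flush with the outside of the frame (the two x-running rails run between the posts' inner faces; the two y-running rails run between the posts' inner faces). 13 slats, each 85 mm wide (x) and 25 mm thick, lie across the top of the two x-running rails, running the full 1273 mm width of the frame in y; along x they sit between the end posts with a 52 mm gap after the −x posts and between neighbouring slats, leaving 56 mm before the +x posts.


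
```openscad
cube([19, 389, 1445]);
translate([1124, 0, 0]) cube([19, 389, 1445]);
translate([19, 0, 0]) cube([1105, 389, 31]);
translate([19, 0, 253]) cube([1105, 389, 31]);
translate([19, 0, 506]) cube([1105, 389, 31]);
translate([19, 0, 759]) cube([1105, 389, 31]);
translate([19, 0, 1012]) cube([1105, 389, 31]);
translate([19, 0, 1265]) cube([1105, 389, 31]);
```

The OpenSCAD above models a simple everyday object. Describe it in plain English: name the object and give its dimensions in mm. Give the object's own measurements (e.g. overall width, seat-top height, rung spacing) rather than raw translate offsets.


An open bookshelf. Two side panels, each 19 mm thick, 389 mm deep and 1445 mm tall, stand 1143 mm apart (outside-to-outside). Between them sit 6 shelves, each 31 mm thick and 389 mm deep, spanning the full gap between the sides. The bottom shelf rests on the floor (its underside at z = 0) and the clear gap between one shelf's top and the next shelf's underside is 222 mm.


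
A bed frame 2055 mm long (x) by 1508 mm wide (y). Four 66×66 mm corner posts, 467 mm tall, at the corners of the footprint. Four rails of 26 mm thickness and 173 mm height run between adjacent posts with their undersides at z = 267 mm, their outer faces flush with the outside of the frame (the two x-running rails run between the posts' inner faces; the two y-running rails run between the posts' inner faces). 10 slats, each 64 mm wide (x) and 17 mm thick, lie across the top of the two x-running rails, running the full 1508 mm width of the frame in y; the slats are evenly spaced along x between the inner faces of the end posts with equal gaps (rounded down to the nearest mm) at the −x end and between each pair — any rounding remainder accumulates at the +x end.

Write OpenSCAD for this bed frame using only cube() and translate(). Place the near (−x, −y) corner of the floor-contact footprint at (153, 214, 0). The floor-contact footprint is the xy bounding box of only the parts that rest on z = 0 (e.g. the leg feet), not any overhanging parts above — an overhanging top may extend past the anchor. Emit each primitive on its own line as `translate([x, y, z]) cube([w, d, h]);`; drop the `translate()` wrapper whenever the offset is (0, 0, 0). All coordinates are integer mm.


translate([153, 214, 0]) cube([66, 66, 467]);
translate([153, 1656, 0]) cube([66, 66, 467]);
translate([2142, 214, 0]) cube([66, 66, 467]);
translate([2142, 1656, 0]) cube([66, 66, 467]);
translate([219, 214, 267]) cube([1923, 26, 173]);
translate([219, 1696, 267]) cube([1923, 26, 173]);
translate([153, 280, 267]) cube([26, 1376, 173]);
translate([2182, 280, 267]) cube([26, 1376, 173]);
translate([335, 214, 440]) cube([64, 1508, 17]);
translate([515, 214, 440]) cube([64, 1508, 17]);
translate([695, 214, 440]) cube([64, 1508, 17]);
translate([875, 214, 440]) cube([64, 1508, 17]);
translate([1055, 214, 440]) cube([64, 1508, 17]);
translate([1235, 214, 440]) cube([64, 1508, 17]);
translate([1415, 214, 440]) cube([64, 1508, 17]);
translate([1595, 214, 440]) cube([64, 1508, 17]);
translate([1775, 214, 440]) cube([64, 1508, 17]);
translate([1955, 214, 440]) cube([64, 1508, 17]);


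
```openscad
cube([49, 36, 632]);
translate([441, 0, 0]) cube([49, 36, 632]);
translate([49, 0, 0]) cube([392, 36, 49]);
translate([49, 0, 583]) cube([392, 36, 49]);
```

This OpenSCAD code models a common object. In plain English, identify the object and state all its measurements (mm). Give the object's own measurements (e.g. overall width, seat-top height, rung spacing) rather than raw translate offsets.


A rectangular picture frame lying in the x–z plane (depth along y). The opening is 392 mm wide (x) by 534 mm tall (z), surrounded by a border 49 mm wide on all four sides. The frame is 36 mm deep and is made of two full-height vertical stiles with two horizontal rails fitted between them.


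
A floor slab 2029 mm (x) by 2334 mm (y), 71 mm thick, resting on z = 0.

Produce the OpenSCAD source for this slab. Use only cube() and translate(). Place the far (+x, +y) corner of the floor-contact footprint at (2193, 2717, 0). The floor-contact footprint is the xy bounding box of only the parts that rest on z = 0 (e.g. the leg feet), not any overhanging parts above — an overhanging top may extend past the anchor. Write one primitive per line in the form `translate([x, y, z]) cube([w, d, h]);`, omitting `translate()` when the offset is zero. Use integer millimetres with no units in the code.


translate([164, 383, 0]) cube([2029, 2334, 71]);


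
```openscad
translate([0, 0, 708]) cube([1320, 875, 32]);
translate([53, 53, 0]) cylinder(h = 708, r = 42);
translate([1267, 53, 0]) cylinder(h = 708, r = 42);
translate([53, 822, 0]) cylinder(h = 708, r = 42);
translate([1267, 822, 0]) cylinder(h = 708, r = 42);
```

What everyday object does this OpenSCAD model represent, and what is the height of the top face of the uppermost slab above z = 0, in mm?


A table. The table height is 740 mm.

A 1320×875×32 slab sits at z = 708 on four Ø84 mm round legs — a table. The top surface is at 708 + 32 = 740 mm.


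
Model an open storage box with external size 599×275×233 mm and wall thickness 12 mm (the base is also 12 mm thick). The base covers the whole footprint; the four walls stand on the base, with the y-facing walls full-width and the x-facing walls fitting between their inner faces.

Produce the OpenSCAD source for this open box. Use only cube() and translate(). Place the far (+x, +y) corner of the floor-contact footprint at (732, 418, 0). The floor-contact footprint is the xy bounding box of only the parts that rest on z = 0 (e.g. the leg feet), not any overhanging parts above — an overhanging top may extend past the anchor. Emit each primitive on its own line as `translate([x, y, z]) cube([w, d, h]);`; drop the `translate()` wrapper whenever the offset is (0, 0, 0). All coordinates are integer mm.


translate([133, 143, 0]) cube([599, 275, 12]);
translate([133, 143, 12]) cube([599, 12, 221]);
translate([133, 406, 12]) cube([599, 12, 221]);
translate([133, 155, 12]) cube([12, 251, 221]);
translate([720, 155, 12]) cube([12, 251, 221]);


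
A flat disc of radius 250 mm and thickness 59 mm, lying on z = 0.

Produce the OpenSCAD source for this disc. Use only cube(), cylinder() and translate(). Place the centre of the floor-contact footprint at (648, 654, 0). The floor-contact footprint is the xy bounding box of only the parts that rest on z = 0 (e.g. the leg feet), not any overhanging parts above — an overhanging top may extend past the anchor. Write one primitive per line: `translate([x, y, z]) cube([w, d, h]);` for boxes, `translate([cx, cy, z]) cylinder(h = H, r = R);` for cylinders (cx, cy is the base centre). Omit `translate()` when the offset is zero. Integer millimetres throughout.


translate([648, 654, 0]) cylinder(h = 59, r = 250);


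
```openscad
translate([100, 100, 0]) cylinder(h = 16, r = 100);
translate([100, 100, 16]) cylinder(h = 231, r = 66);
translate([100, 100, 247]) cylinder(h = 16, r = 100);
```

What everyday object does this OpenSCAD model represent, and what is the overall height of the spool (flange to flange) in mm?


A spool. The overall height is 263 mm.

Three coaxial cylinders, large–small–large — a spool. Two 16 mm flanges and a 231 mm core give 16 + 231 + 16 = 263 mm.


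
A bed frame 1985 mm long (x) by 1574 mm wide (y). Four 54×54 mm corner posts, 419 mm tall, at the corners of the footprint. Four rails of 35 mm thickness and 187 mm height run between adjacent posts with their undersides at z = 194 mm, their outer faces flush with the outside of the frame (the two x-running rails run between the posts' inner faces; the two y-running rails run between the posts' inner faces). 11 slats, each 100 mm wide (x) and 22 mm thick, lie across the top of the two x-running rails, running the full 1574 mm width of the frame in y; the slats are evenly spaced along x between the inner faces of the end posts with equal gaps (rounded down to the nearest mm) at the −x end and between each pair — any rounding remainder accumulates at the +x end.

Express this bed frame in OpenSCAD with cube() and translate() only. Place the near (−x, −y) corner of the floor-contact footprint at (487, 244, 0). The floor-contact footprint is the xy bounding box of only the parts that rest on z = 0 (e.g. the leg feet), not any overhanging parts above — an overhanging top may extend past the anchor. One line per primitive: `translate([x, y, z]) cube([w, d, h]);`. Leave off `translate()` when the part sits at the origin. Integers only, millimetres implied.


translate([487, 244, 0]) cube([54, 54, 419]);
translate([487, 1764, 0]) cube([54, 54, 419]);
translate([2418, 244, 0]) cube([54, 54, 419]);
translate([2418, 1764, 0]) cube([54, 54, 419]);
translate([541, 244, 194]) cube([1877, 35, 187]);
translate([541, 1783, 194]) cube([1877, 35, 187]);
translate([487, 298, 194]) cube([35, 1466, 187]);
translate([2437, 298, 194]) cube([35, 1466, 187]);
translate([605, 244, 381]) cube([100, 1574, 22]);
translate([769, 244, 381]) cube([100, 1574, 22]);
translate([933, 244, 381]) cube([100, 1574, 22]);
translate([1097, 244, 381]) cube([100, 1574, 22]);
translate([1261, 244, 381]) cube([100, 1574, 22]);
translate([1425, 244, 381]) cube([100, 1574, 22]);
translate([1589, 244, 381]) cube([100, 1574, 22]);
translate([1753, 244, 381]) cube([100, 1574, 22]);
translate([1917, 244, 381]) cube([100, 1574, 22]);
translate([2081, 244, 381]) cube([100, 1574, 22]);
translate([2245, 244, 381]) cube([100, 1574, 22]);


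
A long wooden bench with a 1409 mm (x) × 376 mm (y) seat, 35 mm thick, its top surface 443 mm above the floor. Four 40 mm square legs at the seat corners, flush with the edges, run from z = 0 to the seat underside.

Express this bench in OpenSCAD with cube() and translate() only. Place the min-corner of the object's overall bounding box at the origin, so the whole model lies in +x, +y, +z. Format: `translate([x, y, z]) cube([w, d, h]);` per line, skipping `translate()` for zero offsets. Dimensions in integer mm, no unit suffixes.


translate([0, 0, 408]) cube([1409, 376, 35]);
cube([40, 40, 408]);
translate([0, 336, 0]) cube([40, 40, 408]);
translate([1369, 0, 0]) cube([40, 40, 408]);
translate([1369, 336, 0]) cube([40, 40, 408]);


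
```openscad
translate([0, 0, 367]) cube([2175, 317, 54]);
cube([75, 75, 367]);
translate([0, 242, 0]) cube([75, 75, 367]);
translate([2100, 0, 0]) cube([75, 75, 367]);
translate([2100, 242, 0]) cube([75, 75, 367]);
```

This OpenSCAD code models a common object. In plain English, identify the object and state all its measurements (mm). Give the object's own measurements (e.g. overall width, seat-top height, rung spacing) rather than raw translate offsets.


A bench: a 2175×317 mm seat slab, 54 mm thick, top at z = 421 mm, on four 75×75 mm square legs flush with the seat corners and standing on z = 0.


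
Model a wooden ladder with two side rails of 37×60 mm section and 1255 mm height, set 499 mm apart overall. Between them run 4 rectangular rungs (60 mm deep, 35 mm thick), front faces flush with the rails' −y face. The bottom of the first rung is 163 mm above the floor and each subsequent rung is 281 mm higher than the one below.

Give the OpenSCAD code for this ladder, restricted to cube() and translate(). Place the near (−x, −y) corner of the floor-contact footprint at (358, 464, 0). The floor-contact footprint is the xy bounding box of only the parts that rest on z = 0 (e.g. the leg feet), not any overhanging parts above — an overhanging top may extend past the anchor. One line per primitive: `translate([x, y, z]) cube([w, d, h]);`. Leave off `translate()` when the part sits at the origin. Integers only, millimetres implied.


translate([358, 464, 0]) cube([37, 60, 1255]);
translate([820, 464, 0]) cube([37, 60, 1255]);
translate([395, 464, 163]) cube([425, 60, 35]);
translate([395, 464, 444]) cube([425, 60, 35]);
translate([395, 464, 725]) cube([425, 60, 35]);
translate([395, 464, 1006]) cube([425, 60, 35]);


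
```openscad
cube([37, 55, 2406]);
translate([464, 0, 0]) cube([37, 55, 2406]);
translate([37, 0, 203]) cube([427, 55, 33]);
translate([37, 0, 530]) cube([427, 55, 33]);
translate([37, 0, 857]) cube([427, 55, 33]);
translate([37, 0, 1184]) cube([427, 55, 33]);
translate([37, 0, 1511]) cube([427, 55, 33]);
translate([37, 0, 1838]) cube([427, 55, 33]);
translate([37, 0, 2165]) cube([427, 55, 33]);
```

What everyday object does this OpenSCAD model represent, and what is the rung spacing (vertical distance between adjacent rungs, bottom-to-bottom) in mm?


A ladder. The rung spacing is 327 mm.

Two tall 37×55 posts with 7 short bars between them — a ladder. Adjacent rungs sit at z = 203 and z = 530, so the spacing is 530 − 203 = 327 mm.


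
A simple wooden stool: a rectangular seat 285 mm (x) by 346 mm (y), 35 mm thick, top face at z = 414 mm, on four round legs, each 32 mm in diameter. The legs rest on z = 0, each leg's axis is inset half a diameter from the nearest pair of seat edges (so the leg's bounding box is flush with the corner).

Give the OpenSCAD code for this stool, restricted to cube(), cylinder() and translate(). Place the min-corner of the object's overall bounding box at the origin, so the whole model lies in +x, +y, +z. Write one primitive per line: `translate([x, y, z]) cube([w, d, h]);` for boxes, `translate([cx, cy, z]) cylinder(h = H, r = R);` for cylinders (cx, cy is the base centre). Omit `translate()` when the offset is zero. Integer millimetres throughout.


translate([0, 0, 379]) cube([285, 346, 35]);
translate([16, 16, 0]) cylinder(h = 379, r = 16);
translate([269, 16, 0]) cylinder(h = 379, r = 16);
translate([16, 330, 0]) cylinder(h = 379, r = 16);
translate([269, 330, 0]) cylinder(h = 379, r = 16);


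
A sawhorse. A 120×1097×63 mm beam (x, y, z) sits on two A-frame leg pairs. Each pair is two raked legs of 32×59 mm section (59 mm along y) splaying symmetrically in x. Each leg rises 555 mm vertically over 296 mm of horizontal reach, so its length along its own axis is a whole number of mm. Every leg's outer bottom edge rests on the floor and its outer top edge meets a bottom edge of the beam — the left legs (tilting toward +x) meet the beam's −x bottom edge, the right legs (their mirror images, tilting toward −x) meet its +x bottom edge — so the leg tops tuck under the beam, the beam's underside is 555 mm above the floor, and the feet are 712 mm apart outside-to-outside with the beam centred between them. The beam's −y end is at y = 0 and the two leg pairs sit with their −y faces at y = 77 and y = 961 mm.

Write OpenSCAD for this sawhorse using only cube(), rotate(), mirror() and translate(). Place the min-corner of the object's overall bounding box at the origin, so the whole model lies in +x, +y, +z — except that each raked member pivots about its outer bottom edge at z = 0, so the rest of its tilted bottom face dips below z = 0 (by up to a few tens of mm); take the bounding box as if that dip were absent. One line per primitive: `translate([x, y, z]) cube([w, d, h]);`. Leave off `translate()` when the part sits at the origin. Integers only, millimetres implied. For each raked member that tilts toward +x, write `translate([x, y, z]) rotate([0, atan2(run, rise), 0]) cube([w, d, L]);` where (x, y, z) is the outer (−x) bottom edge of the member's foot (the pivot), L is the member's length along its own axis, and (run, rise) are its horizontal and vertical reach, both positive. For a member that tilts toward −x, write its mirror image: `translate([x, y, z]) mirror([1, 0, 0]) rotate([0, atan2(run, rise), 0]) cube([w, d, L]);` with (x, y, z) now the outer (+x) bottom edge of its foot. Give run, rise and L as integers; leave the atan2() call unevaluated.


translate([296, 0, 555]) cube([120, 1097, 63]);
translate([0, 77, 0]) rotate([0, atan2(296, 555), 0]) cube([32, 59, 629]);
translate([712, 77, 0]) mirror([1, 0, 0]) rotate([0, atan2(296, 555), 0]) cube([32, 59, 629]);
translate([0, 961, 0]) rotate([0, atan2(296, 555), 0]) cube([32, 59, 629]);
translate([712, 961, 0]) mirror([1, 0, 0]) rotate([0, atan2(296, 555), 0]) cube([32, 59, 629]);


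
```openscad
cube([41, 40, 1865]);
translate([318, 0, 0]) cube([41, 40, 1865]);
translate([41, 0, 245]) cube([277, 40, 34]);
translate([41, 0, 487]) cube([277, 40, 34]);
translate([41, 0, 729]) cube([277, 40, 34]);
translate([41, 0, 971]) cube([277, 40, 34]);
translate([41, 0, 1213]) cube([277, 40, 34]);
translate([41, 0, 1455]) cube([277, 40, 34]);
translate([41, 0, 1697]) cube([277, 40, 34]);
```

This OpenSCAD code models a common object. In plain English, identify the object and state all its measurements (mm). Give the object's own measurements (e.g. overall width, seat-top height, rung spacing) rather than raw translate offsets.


A straight ladder. Two 41×40 mm vertical rails, 1865 mm tall, stand 359 mm apart (outside-to-outside) with their front faces coplanar on the −y side. 7 rungs, each 40 mm deep and 34 mm tall, span between the inner faces of the rails, front faces flush with the rails. The lowest rung's underside is at z = 245 mm and rungs are spaced 242 mm apart (underside to underside).


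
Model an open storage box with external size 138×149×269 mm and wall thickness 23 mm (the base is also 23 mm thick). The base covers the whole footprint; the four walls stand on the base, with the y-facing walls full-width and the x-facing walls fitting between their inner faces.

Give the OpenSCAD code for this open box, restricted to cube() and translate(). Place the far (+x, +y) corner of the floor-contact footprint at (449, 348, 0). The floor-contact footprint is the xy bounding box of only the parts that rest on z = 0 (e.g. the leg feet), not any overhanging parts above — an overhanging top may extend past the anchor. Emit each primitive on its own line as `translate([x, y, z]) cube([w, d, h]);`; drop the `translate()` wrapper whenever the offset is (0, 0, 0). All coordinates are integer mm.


translate([311, 199, 0]) cube([138, 149, 23]);
translate([311, 199, 23]) cube([138, 23, 246]);
translate([311, 325, 23]) cube([138, 23, 246]);
translate([311, 222, 23]) cube([23, 103, 246]);
translate([426, 222, 23]) cube([23, 103, 246]);


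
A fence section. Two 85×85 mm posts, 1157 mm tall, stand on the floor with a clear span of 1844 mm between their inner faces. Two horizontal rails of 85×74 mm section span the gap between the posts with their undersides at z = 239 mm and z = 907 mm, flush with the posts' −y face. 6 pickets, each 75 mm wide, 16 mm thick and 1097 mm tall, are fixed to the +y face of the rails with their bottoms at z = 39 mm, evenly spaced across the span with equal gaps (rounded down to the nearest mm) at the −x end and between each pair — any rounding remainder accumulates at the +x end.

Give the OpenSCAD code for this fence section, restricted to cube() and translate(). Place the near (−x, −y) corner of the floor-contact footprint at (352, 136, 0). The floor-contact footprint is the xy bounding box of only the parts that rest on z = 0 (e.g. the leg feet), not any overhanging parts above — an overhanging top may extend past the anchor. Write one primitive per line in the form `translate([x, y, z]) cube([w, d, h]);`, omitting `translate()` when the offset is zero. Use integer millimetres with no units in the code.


translate([352, 136, 0]) cube([85, 85, 1157]);
translate([2281, 136, 0]) cube([85, 85, 1157]);
translate([437, 136, 239]) cube([1844, 85, 74]);
translate([437, 136, 907]) cube([1844, 85, 74]);
translate([636, 221, 39]) cube([75, 16, 1097]);
translate([910, 221, 39]) cube([75, 16, 1097]);
translate([1184, 221, 39]) cube([75, 16, 1097]);
translate([1458, 221, 39]) cube([75, 16, 1097]);
translate([1732, 221, 39]) cube([75, 16, 1097]);
translate([2006, 221, 39]) cube([75, 16, 1097]);


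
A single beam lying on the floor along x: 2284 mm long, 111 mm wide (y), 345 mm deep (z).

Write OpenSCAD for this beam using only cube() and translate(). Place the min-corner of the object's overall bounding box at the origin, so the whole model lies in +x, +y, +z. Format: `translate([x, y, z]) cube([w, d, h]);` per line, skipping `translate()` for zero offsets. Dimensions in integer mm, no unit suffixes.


cube([2284, 111, 345]);


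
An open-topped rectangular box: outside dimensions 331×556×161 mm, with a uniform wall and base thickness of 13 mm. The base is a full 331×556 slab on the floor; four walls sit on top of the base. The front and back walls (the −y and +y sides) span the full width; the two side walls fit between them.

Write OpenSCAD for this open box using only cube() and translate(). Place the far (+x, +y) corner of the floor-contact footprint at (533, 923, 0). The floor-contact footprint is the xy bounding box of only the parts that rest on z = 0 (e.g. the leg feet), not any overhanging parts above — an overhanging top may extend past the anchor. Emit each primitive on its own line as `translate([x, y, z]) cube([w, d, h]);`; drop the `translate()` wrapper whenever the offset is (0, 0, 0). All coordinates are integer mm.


translate([202, 367, 0]) cube([331, 556, 13]);
translate([202, 367, 13]) cube([331, 13, 148]);
translate([202, 910, 13]) cube([331, 13, 148]);
translate([202, 380, 13]) cube([13, 530, 148]);
translate([520, 380, 13]) cube([13, 530, 148]);


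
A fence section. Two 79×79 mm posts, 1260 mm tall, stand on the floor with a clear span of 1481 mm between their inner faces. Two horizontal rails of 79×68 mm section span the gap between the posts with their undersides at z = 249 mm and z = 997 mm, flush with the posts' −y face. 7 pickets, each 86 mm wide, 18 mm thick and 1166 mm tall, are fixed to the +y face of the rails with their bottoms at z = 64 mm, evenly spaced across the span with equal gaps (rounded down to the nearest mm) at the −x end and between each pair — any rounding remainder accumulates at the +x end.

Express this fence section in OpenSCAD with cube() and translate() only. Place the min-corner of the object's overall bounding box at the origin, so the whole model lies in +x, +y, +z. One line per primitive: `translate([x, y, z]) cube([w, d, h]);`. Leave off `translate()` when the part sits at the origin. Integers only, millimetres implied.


cube([79, 79, 1260]);
translate([1560, 0, 0]) cube([79, 79, 1260]);
translate([79, 0, 249]) cube([1481, 79, 68]);
translate([79, 0, 997]) cube([1481, 79, 68]);
translate([188, 79, 64]) cube([86, 18, 1166]);
translate([383, 79, 64]) cube([86, 18, 1166]);
translate([578, 79, 64]) cube([86, 18, 1166]);
translate([773, 79, 64]) cube([86, 18, 1166]);
translate([968, 79, 64]) cube([86, 18, 1166]);
translate([1163, 79, 64]) cube([86, 18, 1166]);
translate([1358, 79, 64]) cube([86, 18, 1166]);


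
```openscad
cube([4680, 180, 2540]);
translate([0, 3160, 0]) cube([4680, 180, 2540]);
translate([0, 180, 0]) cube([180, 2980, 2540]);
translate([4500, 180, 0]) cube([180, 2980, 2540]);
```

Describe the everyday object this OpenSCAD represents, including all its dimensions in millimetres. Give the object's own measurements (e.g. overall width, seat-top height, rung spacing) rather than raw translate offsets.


The wall frame of a small rectangular building: four walls, each 2540 mm tall and 180 mm thick, enclosing a footprint 4680 mm (x) by 3340 mm (y) outside-to-outside, with no floor or roof. The front and back walls (the −y and +y sides) span the full width; the two side walls fit between them.


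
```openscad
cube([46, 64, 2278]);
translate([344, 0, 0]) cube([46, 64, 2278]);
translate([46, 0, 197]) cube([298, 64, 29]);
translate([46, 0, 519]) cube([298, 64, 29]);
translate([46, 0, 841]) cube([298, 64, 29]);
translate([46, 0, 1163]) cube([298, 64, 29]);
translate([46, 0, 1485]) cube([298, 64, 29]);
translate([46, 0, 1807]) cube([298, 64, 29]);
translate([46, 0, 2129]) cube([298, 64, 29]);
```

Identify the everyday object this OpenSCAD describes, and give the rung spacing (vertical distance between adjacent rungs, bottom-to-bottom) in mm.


A ladder. The rung spacing is 322 mm.

Two tall 46×64 posts with 7 short bars between them — a ladder. Adjacent rungs sit at z = 197 and z = 519, so the spacing is 519 − 197 = 322 mm.


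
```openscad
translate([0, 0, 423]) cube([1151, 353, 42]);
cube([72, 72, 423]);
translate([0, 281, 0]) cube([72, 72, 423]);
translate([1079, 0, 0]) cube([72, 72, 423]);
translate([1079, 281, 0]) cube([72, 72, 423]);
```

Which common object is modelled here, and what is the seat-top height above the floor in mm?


A bench. The seat-top height is 465 mm.

A long slab on four corner posts — a bench. The slab sits at z = 423 with thickness 42, so the top is 423 + 42 = 465 mm.


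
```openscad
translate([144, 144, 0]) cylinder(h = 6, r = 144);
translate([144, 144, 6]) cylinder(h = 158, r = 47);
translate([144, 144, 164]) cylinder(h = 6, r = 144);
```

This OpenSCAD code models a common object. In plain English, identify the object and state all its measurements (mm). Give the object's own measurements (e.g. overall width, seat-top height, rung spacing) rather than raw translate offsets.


A spool: two coaxial disc flanges of radius 144 mm and thickness 6 mm, joined by a core cylinder of radius 47 mm and height 158 mm. The lower flange rests on z = 0 and the three cylinders share a vertical axis.


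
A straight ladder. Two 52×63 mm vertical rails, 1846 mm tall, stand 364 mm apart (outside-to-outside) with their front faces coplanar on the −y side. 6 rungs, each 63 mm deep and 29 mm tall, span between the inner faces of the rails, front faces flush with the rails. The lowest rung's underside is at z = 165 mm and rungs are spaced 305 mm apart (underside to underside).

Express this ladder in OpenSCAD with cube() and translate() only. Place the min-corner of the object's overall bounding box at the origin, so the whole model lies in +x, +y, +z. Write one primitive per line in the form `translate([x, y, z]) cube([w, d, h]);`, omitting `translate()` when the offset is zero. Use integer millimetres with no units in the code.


// rung span = 364 - 2*52 = 260
// rung[k] z = 165 + k*305
cube([52, 63, 1846]);
translate([312, 0, 0]) cube([52, 63, 1846]);
translate([52, 0, 165]) cube([260, 63, 29]);
translate([52, 0, 470]) cube([260, 63, 29]);
translate([52, 0, 775]) cube([260, 63, 29]);
translate([52, 0, 1080]) cube([260, 63, 29]);
translate([52, 0, 1385]) cube([260, 63, 29]);
translate([52, 0, 1690]) cube([260, 63, 29]);


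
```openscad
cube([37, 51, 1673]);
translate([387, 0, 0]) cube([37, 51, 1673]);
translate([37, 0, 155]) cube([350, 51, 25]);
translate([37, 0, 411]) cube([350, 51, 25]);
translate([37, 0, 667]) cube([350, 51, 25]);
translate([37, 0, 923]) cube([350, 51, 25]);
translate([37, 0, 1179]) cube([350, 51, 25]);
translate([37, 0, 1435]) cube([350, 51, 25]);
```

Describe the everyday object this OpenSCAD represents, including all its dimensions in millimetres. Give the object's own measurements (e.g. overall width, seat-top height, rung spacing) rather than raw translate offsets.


A straight ladder. Two 37×51 mm vertical rails, 1673 mm tall, stand 424 mm apart (outside-to-outside) with their front faces coplanar on the −y side. 6 rungs, each 51 mm deep and 25 mm tall, span between the inner faces of the rails, front faces flush with the rails. The lowest rung's underside is at z = 155 mm and rungs are spaced 256 mm apart (underside to underside).


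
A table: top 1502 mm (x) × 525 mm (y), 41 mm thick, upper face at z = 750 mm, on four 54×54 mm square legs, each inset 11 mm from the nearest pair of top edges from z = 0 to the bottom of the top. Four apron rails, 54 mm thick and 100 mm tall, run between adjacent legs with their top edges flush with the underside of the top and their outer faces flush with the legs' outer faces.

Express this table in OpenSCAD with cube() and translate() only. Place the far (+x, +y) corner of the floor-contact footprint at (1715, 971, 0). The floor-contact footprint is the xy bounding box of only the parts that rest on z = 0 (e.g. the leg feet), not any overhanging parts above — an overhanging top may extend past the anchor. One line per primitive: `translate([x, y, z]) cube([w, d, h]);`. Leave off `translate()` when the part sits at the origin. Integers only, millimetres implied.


translate([224, 457, 709]) cube([1502, 525, 41]);
translate([235, 468, 0]) cube([54, 54, 709]);
translate([1661, 468, 0]) cube([54, 54, 709]);
translate([235, 917, 0]) cube([54, 54, 709]);
translate([1661, 917, 0]) cube([54, 54, 709]);
translate([289, 468, 609]) cube([1372, 54, 100]);
translate([289, 917, 609]) cube([1372, 54, 100]);
translate([235, 522, 609]) cube([54, 395, 100]);
translate([1661, 522, 609]) cube([54, 395, 100]);


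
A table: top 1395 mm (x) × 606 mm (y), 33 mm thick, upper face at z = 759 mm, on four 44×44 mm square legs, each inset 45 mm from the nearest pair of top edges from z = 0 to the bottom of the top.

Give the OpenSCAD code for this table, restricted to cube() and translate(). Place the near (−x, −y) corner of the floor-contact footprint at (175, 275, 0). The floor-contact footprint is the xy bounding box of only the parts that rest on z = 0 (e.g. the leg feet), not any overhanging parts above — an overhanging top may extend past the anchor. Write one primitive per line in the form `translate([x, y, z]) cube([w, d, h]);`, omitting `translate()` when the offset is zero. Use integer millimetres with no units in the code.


translate([130, 230, 726]) cube([1395, 606, 33]);
translate([175, 275, 0]) cube([44, 44, 726]);
translate([1436, 275, 0]) cube([44, 44, 726]);
translate([175, 747, 0]) cube([44, 44, 726]);
translate([1436, 747, 0]) cube([44, 44, 726]);


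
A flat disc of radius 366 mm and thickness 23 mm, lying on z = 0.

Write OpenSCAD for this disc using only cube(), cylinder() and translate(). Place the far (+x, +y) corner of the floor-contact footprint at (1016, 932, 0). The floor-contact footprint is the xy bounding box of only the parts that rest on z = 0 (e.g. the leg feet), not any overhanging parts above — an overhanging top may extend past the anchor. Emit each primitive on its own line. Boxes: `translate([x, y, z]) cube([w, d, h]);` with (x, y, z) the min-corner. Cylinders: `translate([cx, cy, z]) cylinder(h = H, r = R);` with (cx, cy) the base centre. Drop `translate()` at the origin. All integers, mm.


translate([650, 566, 0]) cylinder(h = 23, r = 366);


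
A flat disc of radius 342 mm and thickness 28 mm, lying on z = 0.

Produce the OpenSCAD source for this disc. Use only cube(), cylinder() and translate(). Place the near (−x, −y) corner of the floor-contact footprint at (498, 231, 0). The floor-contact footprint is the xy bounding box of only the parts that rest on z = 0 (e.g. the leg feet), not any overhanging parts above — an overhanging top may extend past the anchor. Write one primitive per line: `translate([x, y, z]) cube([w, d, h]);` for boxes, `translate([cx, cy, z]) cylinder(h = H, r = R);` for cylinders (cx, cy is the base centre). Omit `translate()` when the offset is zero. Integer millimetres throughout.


translate([840, 573, 0]) cylinder(h = 28, r = 342);


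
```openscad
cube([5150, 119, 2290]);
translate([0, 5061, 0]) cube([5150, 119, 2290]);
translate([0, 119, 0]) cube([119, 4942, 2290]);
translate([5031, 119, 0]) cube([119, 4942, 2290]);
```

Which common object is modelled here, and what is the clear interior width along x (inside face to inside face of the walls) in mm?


A house (or room) frame. The interior width is 4912 mm.

Four 2290 mm walls enclosing a rectangle with no floor or roof — a room or house frame. Outside width is 5150 mm and wall thickness is 119 mm, so the interior width is 5150 − 2 × 119 = 4912 mm.


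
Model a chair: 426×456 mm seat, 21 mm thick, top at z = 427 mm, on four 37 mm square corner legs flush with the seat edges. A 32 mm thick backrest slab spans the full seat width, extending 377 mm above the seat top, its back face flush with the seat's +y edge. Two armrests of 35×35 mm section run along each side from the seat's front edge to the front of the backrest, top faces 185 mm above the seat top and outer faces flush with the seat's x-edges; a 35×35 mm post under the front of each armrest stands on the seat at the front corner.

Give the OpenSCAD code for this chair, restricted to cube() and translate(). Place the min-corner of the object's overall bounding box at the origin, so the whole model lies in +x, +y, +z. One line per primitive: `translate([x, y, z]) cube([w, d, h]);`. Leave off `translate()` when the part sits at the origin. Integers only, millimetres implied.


translate([0, 0, 406]) cube([426, 456, 21]);
cube([37, 37, 406]);
translate([389, 0, 0]) cube([37, 37, 406]);
translate([0, 419, 0]) cube([37, 37, 406]);
translate([389, 419, 0]) cube([37, 37, 406]);
translate([0, 424, 427]) cube([426, 32, 377]);
translate([0, 0, 577]) cube([35, 424, 35]);
translate([391, 0, 577]) cube([35, 424, 35]);
translate([0, 0, 427]) cube([35, 35, 150]);
translate([391, 0, 427]) cube([35, 35, 150]);


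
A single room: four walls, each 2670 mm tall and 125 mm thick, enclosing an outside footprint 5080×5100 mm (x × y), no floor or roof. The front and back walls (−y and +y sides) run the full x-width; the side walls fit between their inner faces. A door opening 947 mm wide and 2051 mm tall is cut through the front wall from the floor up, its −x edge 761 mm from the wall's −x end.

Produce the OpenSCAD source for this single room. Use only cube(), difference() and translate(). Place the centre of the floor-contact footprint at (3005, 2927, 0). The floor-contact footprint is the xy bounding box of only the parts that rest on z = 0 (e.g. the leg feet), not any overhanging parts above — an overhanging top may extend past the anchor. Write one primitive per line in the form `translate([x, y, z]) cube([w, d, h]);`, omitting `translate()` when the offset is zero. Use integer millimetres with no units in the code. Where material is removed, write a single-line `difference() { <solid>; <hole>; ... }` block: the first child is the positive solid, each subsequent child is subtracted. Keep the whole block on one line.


difference() { translate([465, 377, 0]) cube([5080, 125, 2670]); translate([1226, 377, 0]) cube([947, 125, 2051]); }
translate([465, 5352, 0]) cube([5080, 125, 2670]);
translate([465, 502, 0]) cube([125, 4850, 2670]);
translate([5420, 502, 0]) cube([125, 4850, 2670]);


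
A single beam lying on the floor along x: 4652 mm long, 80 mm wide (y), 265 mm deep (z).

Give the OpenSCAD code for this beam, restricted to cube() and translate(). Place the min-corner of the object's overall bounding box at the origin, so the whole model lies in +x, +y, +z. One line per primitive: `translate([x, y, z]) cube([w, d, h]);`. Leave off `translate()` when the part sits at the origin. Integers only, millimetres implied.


cube([4652, 80, 265]);


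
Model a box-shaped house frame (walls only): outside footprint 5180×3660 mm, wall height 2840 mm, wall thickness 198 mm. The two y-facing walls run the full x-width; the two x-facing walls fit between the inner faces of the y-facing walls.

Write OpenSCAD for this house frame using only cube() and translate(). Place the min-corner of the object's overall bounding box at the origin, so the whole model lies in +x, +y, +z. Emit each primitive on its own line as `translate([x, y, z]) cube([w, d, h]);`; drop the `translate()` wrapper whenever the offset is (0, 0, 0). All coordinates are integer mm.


cube([5180, 198, 2840]);
translate([0, 3462, 0]) cube([5180, 198, 2840]);
translate([0, 198, 0]) cube([198, 3264, 2840]);
translate([4982, 198, 0]) cube([198, 3264, 2840]);


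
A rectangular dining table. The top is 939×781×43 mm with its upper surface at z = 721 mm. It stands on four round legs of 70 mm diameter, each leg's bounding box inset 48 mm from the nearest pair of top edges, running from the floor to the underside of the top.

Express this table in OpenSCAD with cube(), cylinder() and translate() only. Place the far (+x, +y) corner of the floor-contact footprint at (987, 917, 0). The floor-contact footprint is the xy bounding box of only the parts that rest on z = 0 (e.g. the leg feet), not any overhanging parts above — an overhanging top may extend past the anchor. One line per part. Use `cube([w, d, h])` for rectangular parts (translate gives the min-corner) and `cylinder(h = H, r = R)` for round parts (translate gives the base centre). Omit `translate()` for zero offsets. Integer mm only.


// leg_h = 721 - 43 = 678
translate([96, 184, 678]) cube([939, 781, 43]);
translate([179, 267, 0]) cylinder(h = 678, r = 35);
translate([952, 267, 0]) cylinder(h = 678, r = 35);
translate([179, 882, 0]) cylinder(h = 678, r = 35);
translate([952, 882, 0]) cylinder(h = 678, r = 35);


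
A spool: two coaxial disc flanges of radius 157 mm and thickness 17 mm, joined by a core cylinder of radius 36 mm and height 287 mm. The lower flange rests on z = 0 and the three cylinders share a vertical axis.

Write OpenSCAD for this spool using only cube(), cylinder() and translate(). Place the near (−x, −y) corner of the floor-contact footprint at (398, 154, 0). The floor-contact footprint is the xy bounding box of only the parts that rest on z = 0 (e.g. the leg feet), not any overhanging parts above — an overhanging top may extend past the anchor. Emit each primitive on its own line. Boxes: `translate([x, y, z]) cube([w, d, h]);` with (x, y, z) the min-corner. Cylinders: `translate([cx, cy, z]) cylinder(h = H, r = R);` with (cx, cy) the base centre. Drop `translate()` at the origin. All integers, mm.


translate([555, 311, 0]) cylinder(h = 17, r = 157);
translate([555, 311, 17]) cylinder(h = 287, r = 36);
translate([555, 311, 304]) cylinder(h = 17, r = 157);


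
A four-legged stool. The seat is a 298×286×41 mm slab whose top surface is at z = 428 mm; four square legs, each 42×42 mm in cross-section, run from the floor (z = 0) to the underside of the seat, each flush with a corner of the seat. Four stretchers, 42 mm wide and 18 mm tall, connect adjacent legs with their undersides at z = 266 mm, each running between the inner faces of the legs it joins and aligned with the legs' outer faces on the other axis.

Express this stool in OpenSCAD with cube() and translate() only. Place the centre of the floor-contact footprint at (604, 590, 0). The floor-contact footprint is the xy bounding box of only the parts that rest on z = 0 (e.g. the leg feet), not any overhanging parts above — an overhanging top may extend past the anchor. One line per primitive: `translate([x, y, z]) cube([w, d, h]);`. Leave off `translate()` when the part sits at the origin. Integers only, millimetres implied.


translate([455, 447, 387]) cube([298, 286, 41]);
translate([455, 447, 0]) cube([42, 42, 387]);
translate([711, 447, 0]) cube([42, 42, 387]);
translate([455, 691, 0]) cube([42, 42, 387]);
translate([711, 691, 0]) cube([42, 42, 387]);
translate([497, 447, 266]) cube([214, 42, 18]);
translate([497, 691, 266]) cube([214, 42, 18]);
translate([455, 489, 266]) cube([42, 202, 18]);
translate([711, 489, 266]) cube([42, 202, 18]);
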